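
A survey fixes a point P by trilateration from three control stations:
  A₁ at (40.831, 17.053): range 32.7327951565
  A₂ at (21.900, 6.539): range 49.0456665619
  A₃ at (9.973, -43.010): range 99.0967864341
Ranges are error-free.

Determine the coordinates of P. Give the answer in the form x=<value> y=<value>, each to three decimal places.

x=45.703 y=49.421

eq1: (x − 40.831)² + (y − 17.053)² = 32.7327951565²
eq2: (x − 21.900)² + (y − 6.539)² = 49.0456665619²
eq3: (x − 9.973)² + (y + 43.010)² = 99.0967864341²
eq1−eq2, eq1−eq3 (x²,y² cancel):
  -37.862·x − 21.028·y = -2769.648379
  -61.716·x − 120.126·y = -8757.391744
det = -37.862·-120.126 − -21.028·-61.716 = 3250.446564
x = (-2769.648379·-120.126 − -21.028·-8757.391744) / 3250.446564 = 45.703366
y = (-37.862·-8757.391744 − -2769.648379·-61.716) / 3250.446564 = 49.421131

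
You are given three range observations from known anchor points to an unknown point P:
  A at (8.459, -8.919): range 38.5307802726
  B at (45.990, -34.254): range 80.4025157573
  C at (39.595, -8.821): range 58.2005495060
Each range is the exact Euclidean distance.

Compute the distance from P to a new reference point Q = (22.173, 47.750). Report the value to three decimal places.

35.782

eq1: (x − 8.459)² + (y + 8.919)² = 38.5307802726²
eq2: (x − 45.990)² + (y + 34.254)² = 80.4025157573²
eq3: (x − 39.595)² + (y + 8.821)² = 58.2005495060²
eq2−eq1, eq2−eq3 (x²,y² cancel):
  -75.062·x + 50.670·y = 1842.630138
  -12.790·x + 50.866·y = 1434.418027
det = -75.062·50.866 − 50.670·-12.790 = -3170.034392
x = (1842.630138·50.866 − 50.670·1434.418027) / -3170.034392 = -6.638812
y = (-75.062·1434.418027 − 1842.630138·-12.790) / -3170.034392 = 26.530642
|P − Q| = √((-6.638812 − 22.173)² + (26.530642 − 47.750)²) = 35.782422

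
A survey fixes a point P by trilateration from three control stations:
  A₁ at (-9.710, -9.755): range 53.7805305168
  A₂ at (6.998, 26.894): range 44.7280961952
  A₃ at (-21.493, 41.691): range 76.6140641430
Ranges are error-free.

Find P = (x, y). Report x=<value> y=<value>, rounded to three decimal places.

eq1: (x + 9.710)² + (y + 9.755)² = 53.7805305168²
eq2: (x − 6.998)² + (y − 26.894)² = 44.7280961952²
eq3: (x + 21.493)² + (y − 41.691)² = 76.6140641430²
eq1−eq3, eq1−eq2 (x²,y² cancel):
  -23.566·x + 102.892·y = -966.724957
  33.416·x + 73.298·y = 1474.557988
det = -23.566·73.298 − 102.892·33.416 = -5165.579740
x = (-966.724957·73.298 − 102.892·1474.557988) / -5165.579740 = 43.088915
y = (-23.566·1474.557988 − -966.724957·33.416) / -5165.579740 = 0.473394

x=43.089 y=0.473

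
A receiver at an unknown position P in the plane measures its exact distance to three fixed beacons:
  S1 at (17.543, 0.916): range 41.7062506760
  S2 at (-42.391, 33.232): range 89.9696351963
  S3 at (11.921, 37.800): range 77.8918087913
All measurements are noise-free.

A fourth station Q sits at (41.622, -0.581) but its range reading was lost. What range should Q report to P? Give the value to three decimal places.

50.718

eq1: (x − 17.543)² + (y − 0.916)² = 41.7062506760²
eq2: (x + 42.391)² + (y − 33.232)² = 89.9696351963²
eq3: (x − 11.921)² + (y − 37.800)² = 77.8918087913²
eq1−eq2, eq1−eq3 (x²,y² cancel):
  -119.868·x + 64.632·y = -3762.357112
  -11.244·x + 73.768·y = -3065.368195
det = -119.868·73.768 − 64.632·-11.244 = -8115.700416
x = (-3762.357112·73.768 − 64.632·-3065.368195) / -8115.700416 = 9.786054
y = (-119.868·-3065.368195 − -3762.357112·-11.244) / -8115.700416 = -40.062545
|P − Q| = √((9.786054 − 41.622)² + (-40.062545 − -0.581)²) = 50.718043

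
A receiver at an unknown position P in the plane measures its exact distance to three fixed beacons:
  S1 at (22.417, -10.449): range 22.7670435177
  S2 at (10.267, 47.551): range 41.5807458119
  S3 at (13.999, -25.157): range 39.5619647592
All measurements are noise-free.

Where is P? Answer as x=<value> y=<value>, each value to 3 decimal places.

x=30.075 y=10.991

eq1: (x − 22.417)² + (y + 10.449)² = 22.7670435177²
eq2: (x − 10.267)² + (y − 47.551)² = 41.5807458119²
eq3: (x − 13.999)² + (y + 25.157)² = 39.5619647592²
eq2−eq3, eq2−eq1 (x²,y² cancel):
  7.464·x − 145.416·y = -1373.852873
  24.300·x − 116.000·y = -544.185248
det = 7.464·-116.000 − -145.416·24.300 = 2667.784800
x = (-1373.852873·-116.000 − -145.416·-544.185248) / 2667.784800 = 30.075024
y = (7.464·-544.185248 − -1373.852873·24.300) / 2667.784800 = 10.991451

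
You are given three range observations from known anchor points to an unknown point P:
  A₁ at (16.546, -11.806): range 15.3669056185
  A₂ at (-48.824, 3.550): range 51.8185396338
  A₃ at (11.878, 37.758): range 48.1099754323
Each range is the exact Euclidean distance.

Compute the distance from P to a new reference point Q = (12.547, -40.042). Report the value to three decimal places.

32.796

eq1: (x − 16.546)² + (y + 11.806)² = 15.3669056185²
eq2: (x + 48.824)² + (y − 3.550)² = 51.8185396338²
eq3: (x − 11.878)² + (y − 37.758)² = 48.1099754323²
eq3−eq1, eq3−eq2 (x²,y² cancel):
  9.336·x − 99.128·y = 924.826252
  -121.404·x − 68.416·y = 459.040714
det = 9.336·-68.416 − -99.128·-121.404 = -12673.267488
x = (924.826252·-68.416 − -99.128·459.040714) / -12673.267488 = 1.402095
y = (9.336·459.040714 − 924.826252·-121.404) / -12673.267488 = -9.197566
|P − Q| = √((1.402095 − 12.547)² + (-9.197566 − -40.042)²) = 32.796159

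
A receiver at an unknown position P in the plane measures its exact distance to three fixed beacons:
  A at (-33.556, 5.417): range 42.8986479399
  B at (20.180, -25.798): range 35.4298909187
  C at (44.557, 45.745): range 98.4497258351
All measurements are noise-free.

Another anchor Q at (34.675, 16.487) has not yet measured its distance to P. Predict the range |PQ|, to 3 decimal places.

eq1: (x + 33.556)² + (y − 5.417)² = 42.8986479399²
eq2: (x − 20.180)² + (y + 25.798)² = 35.4298909187²
eq3: (x − 44.557)² + (y − 45.745)² = 98.4497258351²
eq2−eq3, eq2−eq1 (x²,y² cancel):
  48.754·x + 143.086·y = -5431.909276
  -107.472·x + 62.430·y = -502.437004
det = 48.754·62.430 − 143.086·-107.472 = 18421.450812
x = (-5431.909276·62.430 − 143.086·-502.437004) / 18421.450812 = -14.506045
y = (48.754·-502.437004 − -5431.909276·-107.472) / 18421.450812 = -33.019873
|P − Q| = √((-14.506045 − 34.675)² + (-33.019873 − 16.487)²) = 69.783276

69.783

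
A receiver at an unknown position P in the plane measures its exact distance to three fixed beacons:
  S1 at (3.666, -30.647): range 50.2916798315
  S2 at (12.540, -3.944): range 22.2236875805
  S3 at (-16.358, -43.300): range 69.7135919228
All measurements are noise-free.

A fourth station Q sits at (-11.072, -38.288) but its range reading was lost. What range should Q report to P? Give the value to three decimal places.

62.813

eq1: (x − 3.666)² + (y + 30.647)² = 50.2916798315²
eq2: (x − 12.540)² + (y + 3.944)² = 22.2236875805²
eq3: (x + 16.358)² + (y + 43.300)² = 69.7135919228²
eq1−eq2, eq1−eq3 (x²,y² cancel):
  17.748·x + 53.406·y = 1255.489342
  -40.048·x − 25.306·y = -1140.935839
det = 17.748·-25.306 − 53.406·-40.048 = 1689.672600
x = (1255.489342·-25.306 − 53.406·-1140.935839) / 1689.672600 = 17.258613
y = (17.748·-1140.935839 − 1255.489342·-40.048) / 1689.672600 = 17.772974
|P − Q| = √((17.258613 − -11.072)² + (17.772974 − -38.288)²) = 62.812869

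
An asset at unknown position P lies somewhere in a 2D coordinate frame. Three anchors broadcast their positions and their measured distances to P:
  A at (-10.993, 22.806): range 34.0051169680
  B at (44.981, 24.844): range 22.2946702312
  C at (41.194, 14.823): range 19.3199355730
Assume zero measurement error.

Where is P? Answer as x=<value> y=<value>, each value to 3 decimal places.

eq1: (x + 10.993)² + (y − 22.806)² = 34.0051169680²
eq2: (x − 44.981)² + (y − 24.844)² = 22.2946702312²
eq3: (x − 41.194)² + (y − 14.823)² = 19.3199355730²
eq3−eq1, eq3−eq2 (x²,y² cancel):
  -104.374·x + 15.966·y = -2058.795349
  7.574·x + 20.042·y = 600.055322
det = -104.374·20.042 − 15.966·7.574 = -2212.790192
x = (-2058.795349·20.042 − 15.966·600.055322) / -2212.790192 = 22.976810
y = (-104.374·600.055322 − -2058.795349·7.574) / -2212.790192 = 21.256809

x=22.977 y=21.257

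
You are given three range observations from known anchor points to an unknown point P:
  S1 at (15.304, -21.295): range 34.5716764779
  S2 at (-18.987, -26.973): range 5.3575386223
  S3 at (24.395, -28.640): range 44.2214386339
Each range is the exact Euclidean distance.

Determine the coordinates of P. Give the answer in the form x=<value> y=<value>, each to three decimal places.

x=-19.266 y=-21.623

eq1: (x − 15.304)² + (y + 21.295)² = 34.5716764779²
eq2: (x + 18.987)² + (y + 26.973)² = 5.3575386223²
eq3: (x − 24.395)² + (y + 28.640)² = 44.2214386339²
eq1−eq2, eq1−eq3 (x²,y² cancel):
  -68.582·x − 11.356·y = 1566.857051
  18.182·x − 14.690·y = -32.658636
det = -68.582·-14.690 − -11.356·18.182 = 1213.944372
x = (1566.857051·-14.690 − -11.356·-32.658636) / 1213.944372 = -19.266123
y = (-68.582·-32.658636 − 1566.857051·18.182) / 1213.944372 = -21.622737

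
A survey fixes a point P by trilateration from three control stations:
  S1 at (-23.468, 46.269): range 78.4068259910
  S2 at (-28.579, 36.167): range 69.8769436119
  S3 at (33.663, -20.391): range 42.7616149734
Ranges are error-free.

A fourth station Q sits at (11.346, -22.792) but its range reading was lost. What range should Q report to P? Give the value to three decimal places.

eq1: (x + 23.468)² + (y − 46.269)² = 78.4068259910²
eq2: (x + 28.579)² + (y − 36.167)² = 69.8769436119²
eq3: (x − 33.663)² + (y + 20.391)² = 42.7616149734²
eq3−eq2, eq3−eq1 (x²,y² cancel):
  -124.484·x + 113.116·y = -2478.410853
  -114.262·x + 133.320·y = -3176.497712
det = -124.484·133.320 − 113.116·-114.262 = -3671.346488
x = (-2478.410853·133.320 − 113.116·-3176.497712) / -3671.346488 = -7.869315
y = (-124.484·-3176.497712 − -2478.410853·-114.262) / -3671.346488 = -30.570517
|P − Q| = √((-7.869315 − 11.346)² + (-30.570517 − -22.792)²) = 20.730018

20.730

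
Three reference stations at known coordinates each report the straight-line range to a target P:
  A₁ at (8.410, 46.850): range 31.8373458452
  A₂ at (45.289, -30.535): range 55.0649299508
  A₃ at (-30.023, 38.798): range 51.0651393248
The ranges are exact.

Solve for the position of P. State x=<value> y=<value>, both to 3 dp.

x=15.586 y=15.832

eq1: (x − 8.410)² + (y − 46.850)² = 31.8373458452²
eq2: (x − 45.289)² + (y + 30.535)² = 55.0649299508²
eq3: (x + 30.023)² + (y − 38.798)² = 51.0651393248²
eq3−eq2, eq3−eq1 (x²,y² cancel):
  150.624·x − 138.666·y = 152.316357
  76.866·x + 16.104·y = 1453.017131
det = 150.624·16.104 − -138.666·76.866 = 13084.349652
x = (152.316357·16.104 − -138.666·1453.017131) / 13084.349652 = 15.586329
y = (150.624·1453.017131 − 152.316357·76.866) / 13084.349652 = 15.831991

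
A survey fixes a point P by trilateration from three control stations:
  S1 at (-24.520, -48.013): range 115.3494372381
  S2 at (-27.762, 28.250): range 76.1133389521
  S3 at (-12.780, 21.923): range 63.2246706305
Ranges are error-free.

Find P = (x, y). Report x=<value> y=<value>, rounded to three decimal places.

x=47.009 y=42.480

eq1: (x + 24.520)² + (y + 48.013)² = 115.3494372381²
eq2: (x + 27.762)² + (y − 28.250)² = 76.1133389521²
eq3: (x + 12.780)² + (y − 21.923)² = 63.2246706305²
eq2−eq3, eq2−eq1 (x²,y² cancel):
  29.964·x − 12.654·y = 871.036575
  6.484·x − 152.526·y = -6174.564880
det = 29.964·-152.526 − -12.654·6.484 = -4488.240528
x = (871.036575·-152.526 − -12.654·-6174.564880) / -4488.240528 = 47.009216
y = (29.964·-6174.564880 − 871.036575·6.484) / -4488.240528 = 42.480447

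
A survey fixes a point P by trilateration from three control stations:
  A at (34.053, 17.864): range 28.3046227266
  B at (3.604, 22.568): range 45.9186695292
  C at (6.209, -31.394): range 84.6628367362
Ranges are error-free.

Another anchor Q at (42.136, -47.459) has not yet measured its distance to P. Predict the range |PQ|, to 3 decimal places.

eq1: (x − 34.053)² + (y − 17.864)² = 28.3046227266²
eq2: (x − 3.604)² + (y − 22.568)² = 45.9186695292²
eq3: (x − 6.209)² + (y + 31.394)² = 84.6628367362²
eq1−eq2, eq1−eq3 (x²,y² cancel):
  -60.898·x + 9.408·y = -2263.798409
  -55.688·x − 98.516·y = -6821.238645
det = -60.898·-98.516 − 9.408·-55.688 = 6523.340072
x = (-2263.798409·-98.516 − 9.408·-6821.238645) / 6523.340072 = 44.025695
y = (-60.898·-6821.238645 − -2263.798409·-55.688) / 6523.340072 = 44.353565
|P − Q| = √((44.025695 − 42.136)² + (44.353565 − -47.459)²) = 91.832009

91.832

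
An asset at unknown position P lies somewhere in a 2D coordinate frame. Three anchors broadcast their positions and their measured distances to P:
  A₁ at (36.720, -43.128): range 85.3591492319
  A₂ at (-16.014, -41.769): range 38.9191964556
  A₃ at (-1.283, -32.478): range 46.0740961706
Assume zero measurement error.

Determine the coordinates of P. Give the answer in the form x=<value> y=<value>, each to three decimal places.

x=-43.646 y=-14.361

eq1: (x − 36.720)² + (y + 43.128)² = 85.3591492319²
eq2: (x + 16.014)² + (y + 41.769)² = 38.9191964556²
eq3: (x + 1.283)² + (y + 32.478)² = 46.0740961706²
eq1−eq3, eq1−eq2 (x²,y² cancel):
  -76.006·x + 21.300·y = 3011.445809
  -105.468·x + 2.718·y = 4564.195278
det = -76.006·2.718 − 21.300·-105.468 = 2039.884092
x = (3011.445809·2.718 − 21.300·4564.195278) / 2039.884092 = -43.645740
y = (-76.006·4564.195278 − 3011.445809·-105.468) / 2039.884092 = -14.361139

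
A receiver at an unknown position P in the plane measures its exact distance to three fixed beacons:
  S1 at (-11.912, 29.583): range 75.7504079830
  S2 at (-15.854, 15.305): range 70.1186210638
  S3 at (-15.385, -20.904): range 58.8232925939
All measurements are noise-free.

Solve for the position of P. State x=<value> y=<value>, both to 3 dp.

x=43.425 y=-22.146

eq1: (x + 11.912)² + (y − 29.583)² = 75.7504079830²
eq2: (x + 15.854)² + (y − 15.305)² = 70.1186210638²
eq3: (x + 15.385)² + (y + 20.904)² = 58.8232925939²
eq1−eq2, eq1−eq3 (x²,y² cancel):
  -7.884·x − 28.556·y = 290.045998
  -6.946·x − 100.974·y = 1934.570366
det = -7.884·-100.974 − -28.556·-6.946 = 597.729040
x = (290.045998·-100.974 − -28.556·1934.570366) / 597.729040 = 43.425173
y = (-7.884·1934.570366 − 290.045998·-6.946) / 597.729040 = -22.146311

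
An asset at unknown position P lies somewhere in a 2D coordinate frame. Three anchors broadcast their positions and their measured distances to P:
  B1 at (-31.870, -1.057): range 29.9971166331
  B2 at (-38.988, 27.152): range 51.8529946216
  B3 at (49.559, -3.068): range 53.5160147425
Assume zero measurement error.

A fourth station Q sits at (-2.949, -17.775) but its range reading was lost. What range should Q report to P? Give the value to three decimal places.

eq1: (x + 31.870)² + (y + 1.057)² = 29.9971166331²
eq2: (x + 38.988)² + (y − 27.152)² = 51.8529946216²
eq3: (x − 49.559)² + (y + 3.068)² = 53.5160147425²
eq3−eq1, eq3−eq2 (x²,y² cancel):
  -162.858·x + 4.022·y = 515.443872
  -177.094·x + 60.440·y = -32.981074
det = -162.858·60.440 − 4.022·-177.094 = -9130.865452
x = (515.443872·60.440 − 4.022·-32.981074) / -9130.865452 = -3.426409
y = (-162.858·-32.981074 − 515.443872·-177.094) / -9130.865452 = -10.585333
|P − Q| = √((-3.426409 − -2.949)² + (-10.585333 − -17.775)²) = 7.205500

7.206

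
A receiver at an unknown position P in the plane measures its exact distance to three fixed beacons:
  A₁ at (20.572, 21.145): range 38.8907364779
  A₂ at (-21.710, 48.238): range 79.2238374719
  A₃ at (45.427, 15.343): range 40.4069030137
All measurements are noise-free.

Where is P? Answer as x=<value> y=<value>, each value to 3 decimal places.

eq1: (x − 20.572)² + (y − 21.145)² = 38.8907364779²
eq2: (x + 21.710)² + (y − 48.238)² = 79.2238374719²
eq3: (x − 45.427)² + (y − 15.343)² = 40.4069030137²
eq3−eq2, eq3−eq1 (x²,y² cancel):
  -134.274·x + 65.790·y = -4144.489847
  -49.710·x + 11.604·y = -1308.473342
det = -134.274·11.604 − 65.790·-49.710 = 1712.305404
x = (-4144.489847·11.604 − 65.790·-1308.473342) / 1712.305404 = 22.187514
y = (-134.274·-1308.473342 − -4144.489847·-49.710) / 1712.305404 = -17.712168

x=22.188 y=-17.712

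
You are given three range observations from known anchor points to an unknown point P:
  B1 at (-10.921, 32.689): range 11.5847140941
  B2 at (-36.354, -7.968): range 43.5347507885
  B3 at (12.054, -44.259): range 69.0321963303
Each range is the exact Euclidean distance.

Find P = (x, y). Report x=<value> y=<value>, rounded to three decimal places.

eq1: (x + 10.921)² + (y − 32.689)² = 11.5847140941²
eq2: (x + 36.354)² + (y + 7.968)² = 43.5347507885²
eq3: (x − 12.054)² + (y + 44.259)² = 69.0321963303²
eq2−eq3, eq2−eq1 (x²,y² cancel):
  96.816·x − 72.582·y = -2151.113947
  50.866·x + 81.314·y = 1563.805548
det = 96.816·81.314 − -72.582·50.866 = 11564.452236
x = (-2151.113947·81.314 − -72.582·1563.805548) / 11564.452236 = -5.310372
y = (96.816·1563.805548 − -2151.113947·50.866) / 11564.452236 = 22.553594

x=-5.310 y=22.554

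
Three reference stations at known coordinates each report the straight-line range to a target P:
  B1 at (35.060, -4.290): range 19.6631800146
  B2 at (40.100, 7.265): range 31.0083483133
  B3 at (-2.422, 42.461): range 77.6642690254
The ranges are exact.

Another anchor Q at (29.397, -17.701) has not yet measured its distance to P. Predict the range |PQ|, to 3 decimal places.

eq1: (x − 35.060)² + (y + 4.290)² = 19.6631800146²
eq2: (x − 40.100)² + (y − 7.265)² = 31.0083483133²
eq3: (x + 2.422)² + (y − 42.461)² = 77.6642690254²
eq3−eq2, eq3−eq1 (x²,y² cancel):
  85.044·x − 70.392·y = 4922.208638
  74.964·x − 93.502·y = 5083.903130
det = 85.044·-93.502 − -70.392·74.964 = -2674.918200
x = (4922.208638·-93.502 − -70.392·5083.903130) / -2674.918200 = 38.270420
y = (85.044·5083.903130 − 4922.208638·74.964) / -2674.918200 = -23.689326
|P − Q| = √((38.270420 − 29.397)² + (-23.689326 − -17.701)²) = 10.705028

10.705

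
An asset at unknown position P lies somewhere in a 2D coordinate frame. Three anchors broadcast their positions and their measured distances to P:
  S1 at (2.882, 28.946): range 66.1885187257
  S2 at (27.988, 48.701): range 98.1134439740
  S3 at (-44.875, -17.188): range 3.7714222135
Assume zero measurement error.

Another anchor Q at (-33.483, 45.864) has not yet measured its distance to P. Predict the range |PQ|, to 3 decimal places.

eq1: (x − 2.882)² + (y − 28.946)² = 66.1885187257²
eq2: (x − 27.988)² + (y − 48.701)² = 98.1134439740²
eq3: (x + 44.875)² + (y + 17.188)² = 3.7714222135²
eq1−eq3, eq1−eq2 (x²,y² cancel):
  -95.514·x − 92.268·y = 5829.712515
  50.212·x + 39.510·y = -2936.389172
det = -95.514·39.510 − -92.268·50.212 = 859.202676
x = (5829.712515·39.510 − -92.268·-2936.389172) / 859.202676 = -47.256388
y = (-95.514·-2936.389172 − 5829.712515·50.212) / 859.202676 = -14.263514
|P − Q| = √((-47.256388 − -33.483)² + (-14.263514 − 45.864)²) = 61.684878

61.685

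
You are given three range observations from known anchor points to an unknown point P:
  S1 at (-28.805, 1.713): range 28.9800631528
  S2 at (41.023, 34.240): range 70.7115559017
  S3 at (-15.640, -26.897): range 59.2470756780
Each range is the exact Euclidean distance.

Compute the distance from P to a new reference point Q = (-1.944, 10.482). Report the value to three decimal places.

34.247

eq1: (x + 28.805)² + (y − 1.713)² = 28.9800631528²
eq2: (x − 41.023)² + (y − 34.240)² = 70.7115559017²
eq3: (x + 15.640)² + (y + 26.897)² = 59.2470756780²
eq3−eq2, eq3−eq1 (x²,y² cancel):
  113.326·x + 122.274·y = 397.297758
  -26.330·x + 57.220·y = 2534.976101
det = 113.326·57.220 − 122.274·-26.330 = 9703.988140
x = (397.297758·57.220 − 122.274·2534.976101) / 9703.988140 = -29.598994
y = (113.326·2534.976101 − 397.297758·-26.330) / 9703.988140 = 30.682184
|P − Q| = √((-29.598994 − -1.944)² + (30.682184 − 10.482)²) = 34.246842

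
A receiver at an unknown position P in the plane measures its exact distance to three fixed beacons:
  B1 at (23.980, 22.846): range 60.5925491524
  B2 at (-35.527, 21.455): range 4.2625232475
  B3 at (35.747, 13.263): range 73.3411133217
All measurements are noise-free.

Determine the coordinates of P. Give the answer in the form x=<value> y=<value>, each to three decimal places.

x=-36.550 y=25.593

eq1: (x − 23.980)² + (y − 22.846)² = 60.5925491524²
eq2: (x + 35.527)² + (y − 21.455)² = 4.2625232475²
eq3: (x − 35.747)² + (y − 13.263)² = 73.3411133217²
eq3−eq2, eq3−eq1 (x²,y² cancel):
  -142.548·x + 16.384·y = 5629.479375
  -23.534·x + 19.166·y = 1350.686828
det = -142.548·19.166 − 16.384·-23.534 = -2346.493912
x = (5629.479375·19.166 − 16.384·1350.686828) / -2346.493912 = -36.550254
y = (-142.548·1350.686828 − 5629.479375·-23.534) / -2346.493912 = 25.592881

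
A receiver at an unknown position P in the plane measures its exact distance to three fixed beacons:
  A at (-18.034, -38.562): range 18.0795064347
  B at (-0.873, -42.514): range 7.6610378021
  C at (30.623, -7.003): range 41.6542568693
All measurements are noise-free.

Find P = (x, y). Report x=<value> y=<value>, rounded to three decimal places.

x=-0.335 y=-34.872

eq1: (x + 18.034)² + (y + 38.562)² = 18.0795064347²
eq2: (x + 0.873)² + (y + 42.514)² = 7.6610378021²
eq3: (x − 30.623)² + (y + 7.003)² = 41.6542568693²
eq2−eq1, eq2−eq3 (x²,y² cancel):
  -34.322·x + 7.904·y = -264.126378
  62.992·x + 71.022·y = -2497.777802
det = -34.322·71.022 − 7.904·62.992 = -2935.505852
x = (-264.126378·71.022 − 7.904·-2497.777802) / -2935.505852 = -0.335088
y = (-34.322·-2497.777802 − -264.126378·62.992) / -2935.505852 = -34.871870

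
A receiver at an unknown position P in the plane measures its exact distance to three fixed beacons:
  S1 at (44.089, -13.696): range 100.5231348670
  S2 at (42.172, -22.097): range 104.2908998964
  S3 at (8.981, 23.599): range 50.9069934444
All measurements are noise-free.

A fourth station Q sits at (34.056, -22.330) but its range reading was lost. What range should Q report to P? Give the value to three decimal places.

98.465

eq1: (x − 44.089)² + (y + 13.696)² = 100.5231348670²
eq2: (x − 42.172)² + (y + 22.097)² = 104.2908998964²
eq3: (x − 8.981)² + (y − 23.599)² = 50.9069934444²
eq3−eq1, eq3−eq2 (x²,y² cancel):
  70.216·x − 74.590·y = -6019.529487
  66.382·x − 91.392·y = -6655.885989
det = 70.216·-91.392 − -74.590·66.382 = -1465.747292
x = (-6019.529487·-91.392 − -74.590·-6655.885989) / -1465.747292 = -36.619070
y = (70.216·-6655.885989 − -6019.529487·66.382) / -1465.747292 = 46.229855
|P − Q| = √((-36.619070 − 34.056)² + (46.229855 − -22.330)²) = 98.465320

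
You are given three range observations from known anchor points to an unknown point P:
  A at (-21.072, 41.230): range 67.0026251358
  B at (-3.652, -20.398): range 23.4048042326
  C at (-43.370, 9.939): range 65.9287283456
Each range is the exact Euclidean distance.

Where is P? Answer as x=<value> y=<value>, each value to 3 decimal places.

x=18.499 y=-12.839

eq1: (x + 21.072)² + (y − 41.230)² = 67.0026251358²
eq2: (x + 3.652)² + (y + 20.398)² = 23.4048042326²
eq3: (x + 43.370)² + (y − 9.939)² = 65.9287283456²
eq2−eq1, eq2−eq3 (x²,y² cancel):
  -34.840·x + 123.256·y = -2227.040338
  -79.436·x + 60.674·y = -2248.487247
det = -34.840·60.674 − 123.256·-79.436 = 7677.081456
x = (-2227.040338·60.674 − 123.256·-2248.487247) / 7677.081456 = 18.498709
y = (-34.840·-2248.487247 − -2227.040338·-79.436) / 7677.081456 = -12.839499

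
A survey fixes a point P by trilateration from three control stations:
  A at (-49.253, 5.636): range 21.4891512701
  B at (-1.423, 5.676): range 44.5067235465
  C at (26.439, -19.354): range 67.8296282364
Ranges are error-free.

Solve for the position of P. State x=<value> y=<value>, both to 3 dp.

eq1: (x + 49.253)² + (y − 5.636)² = 21.4891512701²
eq2: (x + 1.423)² + (y − 5.676)² = 44.5067235465²
eq3: (x − 26.439)² + (y + 19.354)² = 67.8296282364²
eq2−eq3, eq2−eq1 (x²,y² cancel):
  55.724·x − 50.060·y = -1580.653894
  -95.660·x − 0.080·y = 3942.445419
det = 55.724·-0.080 − -50.060·-95.660 = -4793.197520
x = (-1580.653894·-0.080 − -50.060·3942.445419) / -4793.197520 = -41.201154
y = (55.724·3942.445419 − -1580.653894·-95.660) / -4793.197520 = -14.287639

x=-41.201 y=-14.288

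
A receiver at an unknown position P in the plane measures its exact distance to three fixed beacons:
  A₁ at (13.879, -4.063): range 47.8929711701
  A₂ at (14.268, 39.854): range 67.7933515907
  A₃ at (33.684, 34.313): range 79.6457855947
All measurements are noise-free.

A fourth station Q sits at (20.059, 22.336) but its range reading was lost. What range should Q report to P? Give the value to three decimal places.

eq1: (x − 13.879)² + (y + 4.063)² = 47.8929711701²
eq2: (x − 14.268)² + (y − 39.854)² = 67.7933515907²
eq3: (x − 33.684)² + (y − 34.313)² = 79.6457855947²
eq3−eq1, eq3−eq2 (x²,y² cancel):
  -39.610·x − 76.752·y = 1946.855260
  -38.832·x + 11.082·y = 1227.435958
det = -39.610·11.082 − -76.752·-38.832 = -3419.391684
x = (1946.855260·11.082 − -76.752·1227.435958) / -3419.391684 = -33.860764
y = (-39.610·1227.435958 − 1946.855260·-38.832) / -3419.391684 = -7.890744
|P − Q| = √((-33.860764 − 20.059)² + (-7.890744 − 22.336)²) = 61.814214

61.814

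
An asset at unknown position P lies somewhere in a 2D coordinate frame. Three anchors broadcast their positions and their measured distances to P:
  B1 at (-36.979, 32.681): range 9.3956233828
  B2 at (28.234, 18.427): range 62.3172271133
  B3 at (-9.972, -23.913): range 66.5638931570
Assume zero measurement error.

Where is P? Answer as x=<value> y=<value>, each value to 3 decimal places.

eq1: (x + 36.979)² + (y − 32.681)² = 9.3956233828²
eq2: (x − 28.234)² + (y − 18.427)² = 62.3172271133²
eq3: (x + 9.972)² + (y + 23.913)² = 66.5638931570²
eq1−eq2, eq1−eq3 (x²,y² cancel):
  130.426·x − 28.508·y = -5093.940173
  54.014·x − 113.188·y = -6106.695982
det = 130.426·-113.188 − -28.508·54.014 = -13222.826976
x = (-5093.940173·-113.188 − -28.508·-6106.695982) / -13222.826976 = -30.438515
y = (130.426·-6106.695982 − -5093.940173·54.014) / -13222.826976 = 39.426353

x=-30.439 y=39.426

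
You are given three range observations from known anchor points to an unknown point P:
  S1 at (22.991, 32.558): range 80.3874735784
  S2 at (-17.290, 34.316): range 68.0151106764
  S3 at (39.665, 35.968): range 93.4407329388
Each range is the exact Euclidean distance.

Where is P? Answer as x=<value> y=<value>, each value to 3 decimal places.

x=-22.861 y=-33.471

eq1: (x − 22.991)² + (y − 32.558)² = 80.3874735784²
eq2: (x + 17.290)² + (y − 34.316)² = 68.0151106764²
eq3: (x − 39.665)² + (y − 35.968)² = 93.4407329388²
eq1−eq2, eq1−eq3 (x²,y² cancel):
  -80.562·x + 3.516·y = 1724.013139
  33.348·x + 6.820·y = -990.624860
det = -80.562·6.820 − 3.516·33.348 = -666.684408
x = (1724.013139·6.820 − 3.516·-990.624860) / -666.684408 = -22.860602
y = (-80.562·-990.624860 − 1724.013139·33.348) / -666.684408 = -33.470604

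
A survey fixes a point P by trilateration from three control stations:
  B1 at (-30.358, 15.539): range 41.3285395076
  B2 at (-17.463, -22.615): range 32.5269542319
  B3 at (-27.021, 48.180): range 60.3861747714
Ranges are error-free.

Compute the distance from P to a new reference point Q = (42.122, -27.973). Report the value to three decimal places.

43.744

eq1: (x + 30.358)² + (y − 15.539)² = 41.3285395076²
eq2: (x + 17.463)² + (y + 22.615)² = 32.5269542319²
eq3: (x + 27.021)² + (y − 48.180)² = 60.3861747714²
eq1−eq2, eq1−eq3 (x²,y² cancel):
  25.790·x − 76.308·y = 303.371335
  6.674·x + 65.282·y = -50.063770
det = 25.790·65.282 − -76.308·6.674 = 2192.902372
x = (303.371335·65.282 − -76.308·-50.063770) / 2192.902372 = 7.289162
y = (25.790·-50.063770 − 303.371335·6.674) / 2192.902372 = -1.512080
|P − Q| = √((7.289162 − 42.122)² + (-1.512080 − -27.973)²) = 43.743649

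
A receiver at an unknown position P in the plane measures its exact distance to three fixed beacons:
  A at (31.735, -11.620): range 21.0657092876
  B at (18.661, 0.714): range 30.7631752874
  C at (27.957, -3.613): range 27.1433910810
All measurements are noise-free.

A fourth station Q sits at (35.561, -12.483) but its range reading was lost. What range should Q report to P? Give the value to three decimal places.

eq1: (x − 31.735)² + (y + 11.620)² = 21.0657092876²
eq2: (x − 18.661)² + (y − 0.714)² = 30.7631752874²
eq3: (x − 27.957)² + (y + 3.613)² = 27.1433910810²
eq3−eq1, eq3−eq2 (x²,y² cancel):
  7.556·x − 16.014·y = 640.486579
  -18.592·x + 8.654·y = -655.514175
det = 7.556·8.654 − -16.014·-18.592 = -232.342664
x = (640.486579·8.654 − -16.014·-655.514175) / -232.342664 = 21.324681
y = (7.556·-655.514175 − 640.486579·-18.592) / -232.342664 = -29.933639
|P − Q| = √((21.324681 − 35.561)² + (-29.933639 − -12.483)²) = 22.521047

22.521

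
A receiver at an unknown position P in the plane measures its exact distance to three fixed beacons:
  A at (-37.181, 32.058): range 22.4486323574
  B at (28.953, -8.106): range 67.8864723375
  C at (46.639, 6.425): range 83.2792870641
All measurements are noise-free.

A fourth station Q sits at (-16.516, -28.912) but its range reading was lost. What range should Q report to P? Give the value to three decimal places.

43.440

eq1: (x + 37.181)² + (y − 32.058)² = 22.4486323574²
eq2: (x − 28.953)² + (y + 8.106)² = 67.8864723375²
eq3: (x − 46.639)² + (y − 6.425)² = 83.2792870641²
eq1−eq2, eq1−eq3 (x²,y² cancel):
  132.268·x − 80.328·y = -5610.790712
  167.640·x − 51.266·y = -6625.163738
det = 132.268·-51.266 − -80.328·167.640 = 6685.334632
x = (-5610.790712·-51.266 − -80.328·-6625.163738) / 6685.334632 = -36.579075
y = (132.268·-6625.163738 − -5610.790712·167.640) / 6685.334632 = 9.617439
|P − Q| = √((-36.579075 − -16.516)² + (9.617439 − -28.912)²) = 43.440127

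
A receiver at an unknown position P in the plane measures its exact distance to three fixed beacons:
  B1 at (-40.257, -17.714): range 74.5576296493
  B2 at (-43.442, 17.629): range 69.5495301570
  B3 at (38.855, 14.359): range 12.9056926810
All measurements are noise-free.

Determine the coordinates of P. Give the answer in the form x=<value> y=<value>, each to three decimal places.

eq1: (x + 40.257)² + (y + 17.714)² = 74.5576296493²
eq2: (x + 43.442)² + (y − 17.629)² = 69.5495301570²
eq3: (x − 38.855)² + (y − 14.359)² = 12.9056926810²
eq2−eq3, eq2−eq1 (x²,y² cancel):
  164.594·x − 6.540·y = 4188.483142
  6.370·x − 70.686·y = -985.280154
det = 164.594·-70.686 − -6.540·6.370 = -11592.831684
x = (4188.483142·-70.686 − -6.540·-985.280154) / -11592.831684 = 26.094647
y = (164.594·-985.280154 − 4188.483142·6.370) / -11592.831684 = 16.290398

x=26.095 y=16.290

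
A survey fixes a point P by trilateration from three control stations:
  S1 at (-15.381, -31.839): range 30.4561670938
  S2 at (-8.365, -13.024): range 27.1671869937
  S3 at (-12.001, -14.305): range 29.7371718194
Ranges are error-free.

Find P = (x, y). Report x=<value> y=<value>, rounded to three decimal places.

eq1: (x + 15.381)² + (y + 31.839)² = 30.4561670938²
eq2: (x + 8.365)² + (y + 13.024)² = 27.1671869937²
eq3: (x + 12.001)² + (y + 14.305)² = 29.7371718194²
eq1−eq3, eq1−eq2 (x²,y² cancel):
  6.760·x + 35.068·y = -858.361330
  14.032·x + 37.630·y = -821.177216
det = 6.760·37.630 − 35.068·14.032 = -237.695376
x = (-858.361330·37.630 − 35.068·-821.177216) / -237.695376 = 14.737747
y = (6.760·-821.177216 − -858.361330·14.032) / -237.695376 = -27.318025

x=14.738 y=-27.318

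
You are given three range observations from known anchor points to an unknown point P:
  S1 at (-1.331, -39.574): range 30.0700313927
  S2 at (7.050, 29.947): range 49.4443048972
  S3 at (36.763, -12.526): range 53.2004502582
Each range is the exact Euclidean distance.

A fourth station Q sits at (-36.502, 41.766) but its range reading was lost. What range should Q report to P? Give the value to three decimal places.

eq1: (x + 1.331)² + (y + 39.574)² = 30.0700313927²
eq2: (x − 7.050)² + (y − 29.947)² = 49.4443048972²
eq3: (x − 36.763)² + (y + 12.526)² = 53.2004502582²
eq1−eq3, eq1−eq2 (x²,y² cancel):
  76.188·x + 54.096·y = -1985.535312
  16.762·x + 139.042·y = -2161.880227
det = 76.188·139.042 − 54.096·16.762 = 9686.574744
x = (-1985.535312·139.042 − 54.096·-2161.880227) / 9686.574744 = -16.427244
y = (76.188·-2161.880227 − -1985.535312·16.762) / 9686.574744 = -13.568035
|P − Q| = √((-16.427244 − -36.502)² + (-13.568035 − 41.766)²) = 58.862987

58.863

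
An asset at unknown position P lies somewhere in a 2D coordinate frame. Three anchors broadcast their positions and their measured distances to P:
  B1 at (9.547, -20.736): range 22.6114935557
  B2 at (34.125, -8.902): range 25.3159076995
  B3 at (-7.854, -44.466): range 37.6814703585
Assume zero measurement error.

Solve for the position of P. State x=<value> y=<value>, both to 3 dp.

eq1: (x − 9.547)² + (y + 20.736)² = 22.6114935557²
eq2: (x − 34.125)² + (y + 8.902)² = 25.3159076995²
eq3: (x + 7.854)² + (y + 44.466)² = 37.6814703585²
eq3−eq1, eq3−eq2 (x²,y² cancel):
  34.802·x + 47.460·y = -609.169999
  83.958·x + 71.128·y = -16.151217
det = 34.802·71.128 − 47.460·83.958 = -1509.250024
x = (-609.169999·71.128 − 47.460·-16.151217) / -1509.250024 = 28.201097
y = (34.802·-16.151217 − -609.169999·83.958) / -1509.250024 = -33.515057

x=28.201 y=-33.515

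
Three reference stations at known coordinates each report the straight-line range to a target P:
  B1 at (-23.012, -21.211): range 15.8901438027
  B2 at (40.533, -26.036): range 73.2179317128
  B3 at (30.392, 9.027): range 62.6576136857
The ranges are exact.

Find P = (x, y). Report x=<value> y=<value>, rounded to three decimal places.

eq1: (x + 23.012)² + (y + 21.211)² = 15.8901438027²
eq2: (x − 40.533)² + (y + 26.036)² = 73.2179317128²
eq3: (x − 30.392)² + (y − 9.027)² = 62.6576136857²
eq1−eq3, eq1−eq2 (x²,y² cancel):
  106.808·x + 60.476·y = -3647.778155
  127.090·x − 9.650·y = -3767.030134
det = 106.808·-9.650 − 60.476·127.090 = -8716.592040
x = (-3647.778155·-9.650 − 60.476·-3767.030134) / -8716.592040 = -30.174175
y = (106.808·-3767.030134 − -3647.778155·127.090) / -8716.592040 = -7.026504

x=-30.174 y=-7.027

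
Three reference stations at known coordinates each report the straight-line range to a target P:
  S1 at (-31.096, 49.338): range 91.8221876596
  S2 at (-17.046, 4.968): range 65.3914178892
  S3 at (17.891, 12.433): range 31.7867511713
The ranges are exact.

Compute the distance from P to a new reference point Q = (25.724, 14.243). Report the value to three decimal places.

eq1: (x + 31.096)² + (y − 49.338)² = 91.8221876596²
eq2: (x + 17.046)² + (y − 4.968)² = 65.3914178892²
eq3: (x − 17.891)² + (y − 12.433)² = 31.7867511713²
eq3−eq1, eq3−eq2 (x²,y² cancel):
  -97.974·x + 73.810·y = -4494.384507
  -69.874·x − 14.930·y = -3425.060214
det = -97.974·-14.930 − 73.810·-69.874 = 6620.151760
x = (-4494.384507·-14.930 − 73.810·-3425.060214) / 6620.151760 = 48.322888
y = (-97.974·-3425.060214 − -4494.384507·-69.874) / 6620.151760 = 3.251621
|P − Q| = √((48.322888 − 25.724)² + (3.251621 − 14.243)²) = 25.130065

25.130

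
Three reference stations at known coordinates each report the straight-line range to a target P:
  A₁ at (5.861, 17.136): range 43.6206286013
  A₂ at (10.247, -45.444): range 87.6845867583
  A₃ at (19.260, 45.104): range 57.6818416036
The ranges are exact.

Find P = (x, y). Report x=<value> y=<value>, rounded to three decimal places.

x=-36.122 y=28.977

eq1: (x − 5.861)² + (y − 17.136)² = 43.6206286013²
eq2: (x − 10.247)² + (y + 45.444)² = 87.6845867583²
eq3: (x − 19.260)² + (y − 45.104)² = 57.6818416036²
eq2−eq1, eq2−eq3 (x²,y² cancel):
  -8.772·x + 125.160·y = 3943.663187
  18.026·x + 181.096·y = 4596.552175
det = -8.772·181.096 − 125.160·18.026 = -3844.708272
x = (3943.663187·181.096 − 125.160·4596.552175) / -3844.708272 = -36.121637
y = (-8.772·4596.552175 − 3943.663187·18.026) / -3844.708272 = 28.977342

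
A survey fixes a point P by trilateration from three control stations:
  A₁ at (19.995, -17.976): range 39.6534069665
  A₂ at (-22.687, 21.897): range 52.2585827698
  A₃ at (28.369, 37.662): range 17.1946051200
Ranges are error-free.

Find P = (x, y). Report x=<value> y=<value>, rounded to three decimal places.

x=29.553 y=20.508

eq1: (x − 19.995)² + (y + 17.976)² = 39.6534069665²
eq2: (x + 22.687)² + (y − 21.897)² = 52.2585827698²
eq3: (x − 28.369)² + (y − 37.662)² = 17.1946051200²
eq1−eq3, eq1−eq2 (x²,y² cancel):
  16.748·x + 111.276·y = 2777.028043
  -85.364·x + 79.746·y = -887.324812
det = 16.748·79.746 − 111.276·-85.364 = 10834.550472
x = (2777.028043·79.746 − 111.276·-887.324812) / 10834.550472 = 29.553126
y = (16.748·-887.324812 − 2777.028043·-85.364) / 10834.550472 = 20.508216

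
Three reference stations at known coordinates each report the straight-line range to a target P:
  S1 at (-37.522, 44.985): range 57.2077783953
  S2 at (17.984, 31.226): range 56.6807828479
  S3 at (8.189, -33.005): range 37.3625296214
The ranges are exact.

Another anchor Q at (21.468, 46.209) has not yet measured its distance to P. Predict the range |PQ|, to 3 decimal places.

70.368

eq1: (x + 37.522)² + (y − 44.985)² = 57.2077783953²
eq2: (x − 17.984)² + (y − 31.226)² = 56.6807828479²
eq3: (x − 8.189)² + (y + 33.005)² = 37.3625296214²
eq3−eq1, eq3−eq2 (x²,y² cancel):
  -91.422·x + 155.980·y = 398.389674
  19.590·x + 128.462·y = -1674.654939
det = -91.422·128.462 − 155.980·19.590 = -14799.901164
x = (398.389674·128.462 − 155.980·-1674.654939) / -14799.901164 = -21.107615
y = (-91.422·-1674.654939 − 398.389674·19.590) / -14799.901164 = -9.817353
|P − Q| = √((-21.107615 − 21.468)² + (-9.817353 − 46.209)²) = 70.367856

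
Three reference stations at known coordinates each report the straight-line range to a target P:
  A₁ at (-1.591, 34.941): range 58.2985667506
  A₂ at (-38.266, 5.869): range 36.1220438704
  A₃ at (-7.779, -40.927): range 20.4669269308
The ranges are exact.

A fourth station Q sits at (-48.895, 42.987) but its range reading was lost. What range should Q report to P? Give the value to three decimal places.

73.093

eq1: (x + 1.591)² + (y − 34.941)² = 58.2985667506²
eq2: (x + 38.266)² + (y − 5.869)² = 36.1220438704²
eq3: (x + 7.779)² + (y + 40.927)² = 20.4669269308²
eq1−eq3, eq1−eq2 (x²,y² cancel):
  -12.376·x − 151.736·y = 3491.955195
  -73.350·x − 58.144·y = 2369.247987
det = -12.376·-58.144 − -151.736·-73.350 = -10410.245456
x = (3491.955195·-58.144 − -151.736·2369.247987) / -10410.245456 = -15.029806
y = (-12.376·2369.247987 − 3491.955195·-73.350) / -10410.245456 = -21.787488
|P − Q| = √((-15.029806 − -48.895)² + (-21.787488 − 42.987)²) = 73.092993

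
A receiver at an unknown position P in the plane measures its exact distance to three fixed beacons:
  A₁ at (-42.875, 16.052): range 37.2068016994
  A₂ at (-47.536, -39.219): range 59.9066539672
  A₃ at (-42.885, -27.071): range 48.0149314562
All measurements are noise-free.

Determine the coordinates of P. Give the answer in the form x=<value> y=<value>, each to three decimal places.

eq1: (x + 42.875)² + (y − 16.052)² = 37.2068016994²
eq2: (x + 47.536)² + (y + 39.219)² = 59.9066539672²
eq3: (x + 42.885)² + (y + 27.071)² = 48.0149314562²
eq3−eq2, eq3−eq1 (x²,y² cancel):
  -9.302·x − 24.296·y = -57.534556
  0.020·x + 86.246·y = 445.057613
det = -9.302·86.246 − -24.296·0.020 = -801.774372
x = (-57.534556·86.246 − -24.296·445.057613) / -801.774372 = -7.297557
y = (-9.302·445.057613 − -57.534556·0.020) / -801.774372 = 5.162020

x=-7.298 y=5.162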